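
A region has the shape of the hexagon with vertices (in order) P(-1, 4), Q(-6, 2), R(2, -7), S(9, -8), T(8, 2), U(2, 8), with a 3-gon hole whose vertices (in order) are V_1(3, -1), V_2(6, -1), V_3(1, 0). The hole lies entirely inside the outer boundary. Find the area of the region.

131

Outer boundary:
Apply the surveyor's formula: 2A = Σ (x_i·y_{i+1} − x_{i+1}·y_i), indices taken mod 6.
Cross-terms: 22, 38, 47, 82, 60, 16  ⇒  Σ = 265
Area = |Σ|/2 = 132.5.
Hole:
Apply the surveyor's formula: 2A = Σ (x_i·y_{i+1} − x_{i+1}·y_i), indices taken mod 3.
Cross-terms: 3, 1, -1  ⇒  Σ = 3
Area = |Σ|/2 = 1.5.
Net area = 132.5 − 1.5 = 131.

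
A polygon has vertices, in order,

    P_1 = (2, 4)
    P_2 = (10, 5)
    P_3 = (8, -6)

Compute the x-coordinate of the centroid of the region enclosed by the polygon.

20/3

Apply the shoelace formula. First the cross-terms c_i = x_i·y_{i+1} − x_{i+1}·y_i:
  -30, -100, 44  ⇒  2A = -86, A = -43.
Then Σ (x_i + x_{i+1})·c_i = -1720, so x̄ = -1720 / (6·(-43)) = 20/3.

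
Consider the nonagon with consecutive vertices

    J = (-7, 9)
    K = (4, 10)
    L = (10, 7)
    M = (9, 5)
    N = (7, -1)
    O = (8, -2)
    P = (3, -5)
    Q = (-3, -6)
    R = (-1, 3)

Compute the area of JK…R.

Cross-terms: -106, -72, -13, -44, -6, -34, -33, -15, 12  ⇒  Σ = -311
Area = |Σ|/2 = 155.5.

155.5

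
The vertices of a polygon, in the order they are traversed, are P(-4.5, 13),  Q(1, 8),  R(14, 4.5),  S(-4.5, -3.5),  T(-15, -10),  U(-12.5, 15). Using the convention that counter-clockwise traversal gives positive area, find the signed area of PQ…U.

Apply the shoelace formula: 2A = Σ (x_i·y_{i+1} − x_{i+1}·y_i), indices taken mod 6.
Σ = (-49) + (-107.5) + (-28.75) + (-7.5) + (-350) + (-95) = -637.75
Signed area = Σ/2 = -318.875 (negative ⇒ clockwise traversal).

-318.875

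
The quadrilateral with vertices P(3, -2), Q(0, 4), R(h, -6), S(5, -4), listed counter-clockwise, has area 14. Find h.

Write out the shoelace sum; only the two edges meeting at R involve h:
2·Area = [(0·(-6) − h·4) + (h·(-4) − 5·(-6))] + 14
       = -8·h + 44 = 28
⇒ h = 2.

2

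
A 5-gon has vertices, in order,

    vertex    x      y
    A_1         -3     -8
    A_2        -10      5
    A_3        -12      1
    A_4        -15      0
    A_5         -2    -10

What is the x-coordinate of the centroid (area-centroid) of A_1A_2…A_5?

Apply the shoelace (surveyor's) formula. First the cross-terms c_i = x_i·y_{i+1} − x_{i+1}·y_i:
  -95, 50, 15, 150, -14  ⇒  2A = 106, A = 53.
Then Σ (x_i + x_{i+1})·c_i = -2750, so x̄ = -2750 / (6·53) = -1375/159.

-1375/159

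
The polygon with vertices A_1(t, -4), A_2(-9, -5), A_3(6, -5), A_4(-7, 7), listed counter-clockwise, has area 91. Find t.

Write out the shoelace sum; only the two edges meeting at A_1 involve t:
2·Area = [((-7)·(-4) − t·7) + (t·(-5) − (-9)·(-4))] + 82
       = -12·t + 74 = 182
⇒ t = -9.

-9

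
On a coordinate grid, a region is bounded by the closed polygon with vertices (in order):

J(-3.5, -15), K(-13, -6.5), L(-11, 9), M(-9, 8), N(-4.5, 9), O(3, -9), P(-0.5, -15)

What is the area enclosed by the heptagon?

Σ = (-172.25) + (-188.5) + (-7) + (-45) + (13.5) + (-49.5) + (-45) = -493.75
Area = |Σ|/2 = 246.875.

246.875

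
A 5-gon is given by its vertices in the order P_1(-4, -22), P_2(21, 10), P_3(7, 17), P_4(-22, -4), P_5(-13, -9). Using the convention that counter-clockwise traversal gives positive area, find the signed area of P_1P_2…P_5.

725.5

Apply Gauss's area formula: 2A = Σ (x_i·y_{i+1} − x_{i+1}·y_i), indices taken mod 5.
Σ = (422) + (287) + (346) + (146) + (250) = 1451
Signed area = Σ/2 = 725.5 (positive ⇒ counter-clockwise traversal).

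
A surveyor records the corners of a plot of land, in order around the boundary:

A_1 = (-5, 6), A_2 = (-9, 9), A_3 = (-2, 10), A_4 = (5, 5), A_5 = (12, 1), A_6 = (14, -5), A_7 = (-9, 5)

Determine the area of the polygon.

128

Apply the shoelace formula: 2A = Σ (x_i·y_{i+1} − x_{i+1}·y_i), indices taken mod 7.
Σ = (9) + (-72) + (-60) + (-55) + (-74) + (25) + (-29) = -256
Area = |Σ|/2 = 128.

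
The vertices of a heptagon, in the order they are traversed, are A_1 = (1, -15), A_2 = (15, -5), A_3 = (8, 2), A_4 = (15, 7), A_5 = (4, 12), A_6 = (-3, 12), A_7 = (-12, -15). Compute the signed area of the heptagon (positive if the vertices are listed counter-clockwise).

468

Apply the surveyor's formula: 2A = Σ (x_i·y_{i+1} − x_{i+1}·y_i), indices taken mod 7.
A_1→A_2: (1)(-5) − (15)(-15) = 220
A_2→A_3: (15)(2) − (8)(-5) = 70
A_3→A_4: (8)(7) − (15)(2) = 26
A_4→A_5: (15)(12) − (4)(7) = 152
A_5→A_6: (4)(12) − (-3)(12) = 84
A_6→A_7: (-3)(-15) − (-12)(12) = 189
A_7→A_1: (-12)(-15) − (1)(-15) = 195
Σ = 936
Signed area = Σ/2 = 468 (positive ⇒ counter-clockwise traversal).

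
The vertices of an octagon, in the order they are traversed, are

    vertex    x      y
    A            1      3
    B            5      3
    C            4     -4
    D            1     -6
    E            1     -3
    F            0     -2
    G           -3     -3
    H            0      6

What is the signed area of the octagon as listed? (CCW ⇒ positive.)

-46.5

Apply Gauss's area formula: 2A = Σ (x_i·y_{i+1} − x_{i+1}·y_i), indices taken mod 8.
A→B: (1)(3) − (5)(3) = -12
B→C: (5)(-4) − (4)(3) = -32
C→D: (4)(-6) − (1)(-4) = -20
D→E: (1)(-3) − (1)(-6) = 3
E→F: (1)(-2) − (0)(-3) = -2
F→G: (0)(-3) − (-3)(-2) = -6
G→H: (-3)(6) − (0)(-3) = -18
H→A: (0)(3) − (1)(6) = -6
Σ = -93
Signed area = Σ/2 = -46.5 (negative ⇒ clockwise traversal).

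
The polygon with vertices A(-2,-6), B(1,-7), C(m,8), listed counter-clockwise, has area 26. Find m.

8

Write out the shoelace sum; only the two edges meeting at C involve m:
2·Area = [(1·8 − m·(-7)) + (m·(-6) − (-2)·8)] + 20
       = 1·m + 44 = 52
⇒ m = 8.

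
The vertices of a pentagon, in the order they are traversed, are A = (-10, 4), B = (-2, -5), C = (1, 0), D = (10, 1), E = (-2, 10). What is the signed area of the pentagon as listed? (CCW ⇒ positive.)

Σ = (58) + (5) + (1) + (102) + (92) = 258
Signed area = Σ/2 = 129 (positive ⇒ counter-clockwise traversal).

129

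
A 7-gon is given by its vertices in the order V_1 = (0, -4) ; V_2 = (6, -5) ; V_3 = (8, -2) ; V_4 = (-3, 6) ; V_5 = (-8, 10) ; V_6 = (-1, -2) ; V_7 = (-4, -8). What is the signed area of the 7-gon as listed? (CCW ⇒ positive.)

77

Apply the surveyor's formula: 2A = Σ (x_i·y_{i+1} − x_{i+1}·y_i), indices taken mod 7.
Cross-terms: 24, 28, 42, 18, 26, 0, 16  ⇒  Σ = 154
Signed area = Σ/2 = 77 (positive ⇒ counter-clockwise traversal).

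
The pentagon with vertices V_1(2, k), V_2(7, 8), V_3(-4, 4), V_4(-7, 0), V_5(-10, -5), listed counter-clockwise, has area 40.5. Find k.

4

Write out the shoelace sum; only the two edges meeting at V_1 involve k:
2·Area = [((-10)·k − 2·(-5)) + (2·8 − 7·k)] + 123
       = -17·k + 149 = 81
⇒ k = 4.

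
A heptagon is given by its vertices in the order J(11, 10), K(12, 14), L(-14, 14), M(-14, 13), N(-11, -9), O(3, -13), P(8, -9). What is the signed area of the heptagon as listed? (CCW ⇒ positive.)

Cross-terms: 34, 364, 14, 269, 170, 77, 179  ⇒  Σ = 1107
Signed area = Σ/2 = 553.5 (positive ⇒ counter-clockwise traversal).

553.5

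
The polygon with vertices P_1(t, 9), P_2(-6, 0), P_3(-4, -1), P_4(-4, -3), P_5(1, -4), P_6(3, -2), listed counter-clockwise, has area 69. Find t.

The doubled signed area Σ (x_i y_{i+1} − x_{i+1} y_i) is linear in t.
With t=0 it equals 124; the coefficient of t is 2 (from the two edges through P_1).
So 2·t + 124 = 2·69 = 138 ⇒ t = 7.

7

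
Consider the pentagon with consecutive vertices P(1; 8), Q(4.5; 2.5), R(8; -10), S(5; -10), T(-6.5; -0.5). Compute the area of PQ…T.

123.75

Apply Gauss's area formula: 2A = Σ (x_i·y_{i+1} − x_{i+1}·y_i), indices taken mod 5.
P→Q: (1)(2.5) − (4.5)(8) = -33.5
Q→R: (4.5)(-10) − (8)(2.5) = -65
R→S: (8)(-10) − (5)(-10) = -30
S→T: (5)(-0.5) − (-6.5)(-10) = -67.5
T→P: (-6.5)(8) − (1)(-0.5) = -51.5
Σ = -247.5
Area = |Σ|/2 = 123.75.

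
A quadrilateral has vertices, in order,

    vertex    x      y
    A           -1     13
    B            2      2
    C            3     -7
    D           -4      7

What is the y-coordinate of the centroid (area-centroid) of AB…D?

Apply Gauss's area formula. First the cross-terms c_i = x_i·y_{i+1} − x_{i+1}·y_i:
  -28, -20, -7, -45  ⇒  2A = -100, A = -50.
Then Σ (y_i + y_{i+1})·c_i = -1220, so ȳ = -1220 / (6·(-50)) = 61/15.

61/15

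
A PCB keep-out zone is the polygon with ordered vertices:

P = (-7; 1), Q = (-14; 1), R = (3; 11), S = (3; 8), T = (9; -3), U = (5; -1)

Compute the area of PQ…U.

Apply the shoelace formula: 2A = Σ (x_i·y_{i+1} − x_{i+1}·y_i), indices taken mod 6.
P→Q: (-7)(1) − (-14)(1) = 7
Q→R: (-14)(11) − (3)(1) = -157
R→S: (3)(8) − (3)(11) = -9
S→T: (3)(-3) − (9)(8) = -81
T→U: (9)(-1) − (5)(-3) = 6
U→P: (5)(1) − (-7)(-1) = -2
Σ = -236
Area = |Σ|/2 = 118.

118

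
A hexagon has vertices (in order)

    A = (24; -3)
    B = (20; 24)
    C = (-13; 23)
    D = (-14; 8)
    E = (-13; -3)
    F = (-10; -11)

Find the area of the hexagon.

Apply Gauss's area formula: 2A = Σ (x_i·y_{i+1} − x_{i+1}·y_i), indices taken mod 6.
A→B: (24)(24) − (20)(-3) = 636
B→C: (20)(23) − (-13)(24) = 772
C→D: (-13)(8) − (-14)(23) = 218
D→E: (-14)(-3) − (-13)(8) = 146
E→F: (-13)(-11) − (-10)(-3) = 113
F→A: (-10)(-3) − (24)(-11) = 294
Σ = 2179
Area = |Σ|/2 = 1089.5.

1089.5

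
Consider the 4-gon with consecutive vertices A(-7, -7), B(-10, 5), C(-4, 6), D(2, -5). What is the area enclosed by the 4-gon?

93

Cross-terms: -105, -40, 8, -49  ⇒  Σ = -186
Area = |Σ|/2 = 93.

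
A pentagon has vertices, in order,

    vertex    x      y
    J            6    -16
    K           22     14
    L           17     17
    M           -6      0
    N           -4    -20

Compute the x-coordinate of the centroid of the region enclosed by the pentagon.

989/163

Apply Gauss's area formula. First the cross-terms c_i = x_i·y_{i+1} − x_{i+1}·y_i:
  436, 136, 102, 120, 184  ⇒  2A = 978, A = 489.
Then Σ (x_i + x_{i+1})·c_i = 17802, so x̄ = 17802 / (6·489) = 989/163.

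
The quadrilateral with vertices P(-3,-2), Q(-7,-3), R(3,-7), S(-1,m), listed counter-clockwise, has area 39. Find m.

5

The doubled signed area Σ (x_i y_{i+1} − x_{i+1} y_i) is linear in m.
With m=0 it equals 48; the coefficient of m is 6 (from the two edges through S).
So 6·m + 48 = 2·39 = 78 ⇒ m = 5.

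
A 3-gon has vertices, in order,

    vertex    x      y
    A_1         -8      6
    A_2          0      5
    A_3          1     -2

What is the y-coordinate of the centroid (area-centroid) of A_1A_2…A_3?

3

Apply the shoelace (surveyor's) formula. First the cross-terms c_i = x_i·y_{i+1} − x_{i+1}·y_i:
  -40, -5, -10  ⇒  2A = -55, A = -27.5.
Then Σ (y_i + y_{i+1})·c_i = -495, so ȳ = -495 / (6·(-27.5)) = 3.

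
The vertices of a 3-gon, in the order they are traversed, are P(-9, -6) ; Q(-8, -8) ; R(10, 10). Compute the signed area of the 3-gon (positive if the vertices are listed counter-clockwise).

Apply the surveyor's formula: 2A = Σ (x_i·y_{i+1} − x_{i+1}·y_i), indices taken mod 3.
Σ = (24) + (0) + (30) = 54
Signed area = Σ/2 = 27 (positive ⇒ counter-clockwise traversal).

27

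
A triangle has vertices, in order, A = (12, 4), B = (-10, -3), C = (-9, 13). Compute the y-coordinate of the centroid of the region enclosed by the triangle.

Apply the shoelace formula. First the cross-terms c_i = x_i·y_{i+1} − x_{i+1}·y_i:
  4, -157, -192  ⇒  2A = -345, A = -172.5.
Then Σ (y_i + y_{i+1})·c_i = -4830, so ȳ = -4830 / (6·(-172.5)) = 14/3.

14/3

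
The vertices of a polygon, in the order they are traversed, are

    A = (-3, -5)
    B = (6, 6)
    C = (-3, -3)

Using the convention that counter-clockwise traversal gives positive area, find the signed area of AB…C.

Apply the shoelace formula: 2A = Σ (x_i·y_{i+1} − x_{i+1}·y_i), indices taken mod 3.
Σ = (12) + (0) + (6) = 18
Signed area = Σ/2 = 9 (positive ⇒ counter-clockwise traversal).

9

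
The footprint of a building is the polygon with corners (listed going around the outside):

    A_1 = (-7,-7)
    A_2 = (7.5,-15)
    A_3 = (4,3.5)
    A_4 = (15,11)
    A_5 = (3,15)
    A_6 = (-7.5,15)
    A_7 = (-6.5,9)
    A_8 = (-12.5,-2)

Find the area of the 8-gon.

406.875

Apply Gauss's area formula: 2A = Σ (x_i·y_{i+1} − x_{i+1}·y_i), indices taken mod 8.
Σ = (157.5) + (86.25) + (-8.5) + (192) + (157.5) + (30) + (125.5) + (73.5) = 813.75
Area = |Σ|/2 = 406.875.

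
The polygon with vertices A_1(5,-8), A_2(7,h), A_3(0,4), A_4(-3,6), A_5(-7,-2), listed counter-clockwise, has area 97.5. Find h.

-3

The doubled signed area Σ (x_i y_{i+1} − x_{i+1} y_i) is linear in h.
With h=0 it equals 210; the coefficient of h is 5 (from the two edges through A_2).
So 5·h + 210 = 2·97.5 = 195 ⇒ h = -3.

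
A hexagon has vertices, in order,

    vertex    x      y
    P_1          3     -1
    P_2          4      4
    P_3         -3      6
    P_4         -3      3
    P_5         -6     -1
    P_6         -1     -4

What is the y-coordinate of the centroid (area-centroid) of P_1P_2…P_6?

Apply the shoelace formula. First the cross-terms c_i = x_i·y_{i+1} − x_{i+1}·y_i:
  16, 36, 9, 21, 23, 13  ⇒  2A = 118, A = 59.
Then Σ (y_i + y_{i+1})·c_i = 351, so ȳ = 351 / (6·59) = 117/118.

117/118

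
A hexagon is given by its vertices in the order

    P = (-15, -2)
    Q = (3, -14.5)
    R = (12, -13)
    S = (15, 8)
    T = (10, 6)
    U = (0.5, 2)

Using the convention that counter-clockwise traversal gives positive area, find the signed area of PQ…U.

352.75

Cross-terms: 223.5, 135, 291, 10, 17, 29  ⇒  Σ = 705.5
Signed area = Σ/2 = 352.75 (positive ⇒ counter-clockwise traversal).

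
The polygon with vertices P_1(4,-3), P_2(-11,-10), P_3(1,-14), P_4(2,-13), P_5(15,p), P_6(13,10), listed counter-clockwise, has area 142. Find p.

8

The doubled signed area Σ (x_i y_{i+1} − x_{i+1} y_i) is linear in p.
With p=0 it equals 372; the coefficient of p is -11 (from the two edges through P_5).
So -11·p + 372 = 2·142 = 284 ⇒ p = 8.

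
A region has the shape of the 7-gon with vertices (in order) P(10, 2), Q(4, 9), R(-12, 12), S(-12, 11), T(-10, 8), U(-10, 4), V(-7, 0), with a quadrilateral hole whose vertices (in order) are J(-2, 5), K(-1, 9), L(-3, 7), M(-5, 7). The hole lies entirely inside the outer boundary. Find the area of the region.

154

Outer boundary:
P→Q: (10)(9) − (4)(2) = 82
Q→R: (4)(12) − (-12)(9) = 156
R→S: (-12)(11) − (-12)(12) = 12
S→T: (-12)(8) − (-10)(11) = 14
T→U: (-10)(4) − (-10)(8) = 40
U→V: (-10)(0) − (-7)(4) = 28
V→P: (-7)(2) − (10)(0) = -14
Σ = 318
Area = |Σ|/2 = 159.
Hole:
Apply Gauss's area formula: 2A = Σ (x_i·y_{i+1} − x_{i+1}·y_i), indices taken mod 4.
J→K: (-2)(9) − (-1)(5) = -13
K→L: (-1)(7) − (-3)(9) = 20
L→M: (-3)(7) − (-5)(7) = 14
M→J: (-5)(5) − (-2)(7) = -11
Σ = 10
Area = |Σ|/2 = 5.
Net area = 159 − 5 = 154.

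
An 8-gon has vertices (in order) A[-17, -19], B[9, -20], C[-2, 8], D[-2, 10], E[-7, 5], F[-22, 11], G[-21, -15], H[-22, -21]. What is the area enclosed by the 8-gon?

682.5

Apply the surveyor's formula: 2A = Σ (x_i·y_{i+1} − x_{i+1}·y_i), indices taken mod 8.
Σ = (511) + (32) + (-4) + (60) + (33) + (561) + (111) + (61) = 1365
Area = |Σ|/2 = 682.5.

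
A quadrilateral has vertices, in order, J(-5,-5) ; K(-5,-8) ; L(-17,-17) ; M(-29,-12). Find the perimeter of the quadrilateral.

56

|JK| = √((0)² + (-3)²) = √9 = 3
|KL| = √((-12)² + (-9)²) = √225 = 15
|LM| = √((-12)² + (5)²) = √169 = 13
|MJ| = √((24)² + (7)²) = √625 = 25
Perimeter = 3 + 15 + 13 + 25 = 56.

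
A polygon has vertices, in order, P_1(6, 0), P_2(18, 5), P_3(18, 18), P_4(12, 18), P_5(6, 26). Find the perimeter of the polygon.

|P_1P_2| = √((12)² + (5)²) = √169 = 13
|P_2P_3| = √((0)² + (13)²) = √169 = 13
|P_3P_4| = √((-6)² + (0)²) = √36 = 6
|P_4P_5| = √((-6)² + (8)²) = √100 = 10
|P_5P_1| = √((0)² + (-26)²) = √676 = 26
Perimeter = 13 + 13 + 6 + 10 + 26 = 68.

68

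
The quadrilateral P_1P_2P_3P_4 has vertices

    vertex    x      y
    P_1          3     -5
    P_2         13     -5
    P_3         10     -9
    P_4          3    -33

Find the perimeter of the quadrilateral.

68

|P_1P_2| = √((10)² + (0)²) = √100 = 10
|P_2P_3| = √((-3)² + (-4)²) = √25 = 5
|P_3P_4| = √((-7)² + (-24)²) = √625 = 25
|P_4P_1| = √((0)² + (28)²) = √784 = 28
Perimeter = 10 + 5 + 25 + 28 = 68.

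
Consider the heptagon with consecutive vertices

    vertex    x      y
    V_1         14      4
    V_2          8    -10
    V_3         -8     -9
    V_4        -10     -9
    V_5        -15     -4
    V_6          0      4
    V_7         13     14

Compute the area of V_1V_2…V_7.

346.5

Apply the shoelace formula: 2A = Σ (x_i·y_{i+1} − x_{i+1}·y_i), indices taken mod 7.
Cross-terms: -172, -152, -18, -95, -60, -52, -144  ⇒  Σ = -693
Area = |Σ|/2 = 346.5.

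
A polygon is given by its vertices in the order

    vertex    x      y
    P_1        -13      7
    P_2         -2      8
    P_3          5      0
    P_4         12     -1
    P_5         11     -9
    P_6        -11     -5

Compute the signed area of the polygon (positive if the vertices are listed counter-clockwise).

Apply the shoelace formula: 2A = Σ (x_i·y_{i+1} − x_{i+1}·y_i), indices taken mod 6.
Cross-terms: -90, -40, -5, -97, -154, -142  ⇒  Σ = -528
Signed area = Σ/2 = -264 (negative ⇒ clockwise traversal).

-264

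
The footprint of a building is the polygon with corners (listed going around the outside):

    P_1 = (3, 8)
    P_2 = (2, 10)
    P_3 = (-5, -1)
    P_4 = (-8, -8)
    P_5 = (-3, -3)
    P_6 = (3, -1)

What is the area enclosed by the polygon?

66.5

P_1→P_2: (3)(10) − (2)(8) = 14
P_2→P_3: (2)(-1) − (-5)(10) = 48
P_3→P_4: (-5)(-8) − (-8)(-1) = 32
P_4→P_5: (-8)(-3) − (-3)(-8) = 0
P_5→P_6: (-3)(-1) − (3)(-3) = 12
P_6→P_1: (3)(8) − (3)(-1) = 27
Σ = 133
Area = |Σ|/2 = 66.5.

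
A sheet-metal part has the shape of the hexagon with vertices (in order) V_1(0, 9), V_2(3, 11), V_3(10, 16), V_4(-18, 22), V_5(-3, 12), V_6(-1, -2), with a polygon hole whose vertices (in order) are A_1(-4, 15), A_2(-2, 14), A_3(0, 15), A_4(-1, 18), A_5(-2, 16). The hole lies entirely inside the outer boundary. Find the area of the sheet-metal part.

Outer boundary:
Σ = (-27) + (-62) + (508) + (-150) + (18) + (-9) = 278
Area = |Σ|/2 = 139.
Hole:
Apply the surveyor's formula: 2A = Σ (x_i·y_{i+1} − x_{i+1}·y_i), indices taken mod 5.
Σ = (-26) + (-30) + (15) + (20) + (34) = 13
Area = |Σ|/2 = 6.5.
Net area = 139 − 6.5 = 132.5.

132.5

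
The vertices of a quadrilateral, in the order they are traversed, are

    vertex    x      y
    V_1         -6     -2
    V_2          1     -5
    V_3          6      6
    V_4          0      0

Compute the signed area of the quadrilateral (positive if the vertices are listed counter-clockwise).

Cross-terms: 32, 36, 0, 0  ⇒  Σ = 68
Signed area = Σ/2 = 34 (positive ⇒ counter-clockwise traversal).

34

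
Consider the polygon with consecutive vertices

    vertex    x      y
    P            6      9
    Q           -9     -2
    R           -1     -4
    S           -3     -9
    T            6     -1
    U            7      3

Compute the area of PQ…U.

113.5

Apply the shoelace (surveyor's) formula: 2A = Σ (x_i·y_{i+1} − x_{i+1}·y_i), indices taken mod 6.
Σ = (69) + (34) + (-3) + (57) + (25) + (45) = 227
Area = |Σ|/2 = 113.5.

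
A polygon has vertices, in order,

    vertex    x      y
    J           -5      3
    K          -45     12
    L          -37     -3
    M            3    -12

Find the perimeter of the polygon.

|JK| = √((-40)² + (9)²) = √1681 = 41
|KL| = √((8)² + (-15)²) = √289 = 17
|LM| = √((40)² + (-9)²) = √1681 = 41
|MJ| = √((-8)² + (15)²) = √289 = 17
Perimeter = 41 + 17 + 41 + 17 = 116.

116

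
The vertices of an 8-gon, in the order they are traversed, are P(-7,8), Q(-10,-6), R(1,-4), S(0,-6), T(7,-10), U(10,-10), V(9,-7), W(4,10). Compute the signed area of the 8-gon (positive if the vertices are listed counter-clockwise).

237

Σ = (122) + (46) + (-6) + (42) + (30) + (20) + (118) + (102) = 474
Signed area = Σ/2 = 237 (positive ⇒ counter-clockwise traversal).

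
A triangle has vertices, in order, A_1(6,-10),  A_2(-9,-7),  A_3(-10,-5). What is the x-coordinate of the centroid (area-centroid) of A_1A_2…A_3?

-13/3

Apply the surveyor's formula. First the cross-terms c_i = x_i·y_{i+1} − x_{i+1}·y_i:
  -132, -25, 130  ⇒  2A = -27, A = -13.5.
Then Σ (x_i + x_{i+1})·c_i = 351, so x̄ = 351 / (6·(-13.5)) = -13/3.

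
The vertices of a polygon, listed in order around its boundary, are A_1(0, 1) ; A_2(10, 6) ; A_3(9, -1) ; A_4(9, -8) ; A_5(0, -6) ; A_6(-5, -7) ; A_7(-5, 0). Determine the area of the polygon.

130.5

A_1→A_2: (0)(6) − (10)(1) = -10
A_2→A_3: (10)(-1) − (9)(6) = -64
A_3→A_4: (9)(-8) − (9)(-1) = -63
A_4→A_5: (9)(-6) − (0)(-8) = -54
A_5→A_6: (0)(-7) − (-5)(-6) = -30
A_6→A_7: (-5)(0) − (-5)(-7) = -35
A_7→A_1: (-5)(1) − (0)(0) = -5
Σ = -261
Area = |Σ|/2 = 130.5.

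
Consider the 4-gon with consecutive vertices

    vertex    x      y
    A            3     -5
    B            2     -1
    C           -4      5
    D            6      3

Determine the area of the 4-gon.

34

Apply the surveyor's formula: 2A = Σ (x_i·y_{i+1} − x_{i+1}·y_i), indices taken mod 4.
Cross-terms: 7, 6, -42, -39  ⇒  Σ = -68
Area = |Σ|/2 = 34.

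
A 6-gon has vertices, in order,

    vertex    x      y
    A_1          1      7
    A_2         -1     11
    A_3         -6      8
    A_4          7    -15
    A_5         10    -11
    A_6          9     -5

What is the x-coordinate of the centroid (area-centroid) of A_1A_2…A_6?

124/45

Apply Gauss's area formula. First the cross-terms c_i = x_i·y_{i+1} − x_{i+1}·y_i:
  18, 58, 34, 73, 49, 68  ⇒  2A = 300, A = 150.
Then Σ (x_i + x_{i+1})·c_i = 2480, so x̄ = 2480 / (6·150) = 124/45.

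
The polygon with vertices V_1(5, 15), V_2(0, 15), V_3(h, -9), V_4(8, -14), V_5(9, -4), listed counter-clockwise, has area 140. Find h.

4

The doubled signed area Σ (x_i y_{i+1} − x_{i+1} y_i) is linear in h.
With h=0 it equals 396; the coefficient of h is -29 (from the two edges through V_3).
So -29·h + 396 = 2·140 = 280 ⇒ h = 4.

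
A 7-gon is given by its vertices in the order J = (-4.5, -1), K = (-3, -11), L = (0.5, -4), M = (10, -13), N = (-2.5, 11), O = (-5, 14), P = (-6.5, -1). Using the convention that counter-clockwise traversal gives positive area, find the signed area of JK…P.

146.5

Σ = (46.5) + (17.5) + (33.5) + (77.5) + (20) + (96) + (2) = 293
Signed area = Σ/2 = 146.5 (positive ⇒ counter-clockwise traversal).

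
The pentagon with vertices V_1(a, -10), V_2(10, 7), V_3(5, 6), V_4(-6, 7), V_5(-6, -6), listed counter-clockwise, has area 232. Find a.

Write out the shoelace sum; only the two edges meeting at V_1 involve a:
2·Area = [((-6)·(-10) − a·(-6)) + (a·7 − 10·(-10))] + 174
       = 13·a + 334 = 464
⇒ a = 10.

10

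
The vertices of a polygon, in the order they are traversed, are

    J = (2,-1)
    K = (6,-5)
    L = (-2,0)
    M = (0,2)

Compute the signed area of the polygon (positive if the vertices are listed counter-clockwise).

J→K: (2)(-5) − (6)(-1) = -4
K→L: (6)(0) − (-2)(-5) = -10
L→M: (-2)(2) − (0)(0) = -4
M→J: (0)(-1) − (2)(2) = -4
Σ = -22
Signed area = Σ/2 = -11 (negative ⇒ clockwise traversal).

-11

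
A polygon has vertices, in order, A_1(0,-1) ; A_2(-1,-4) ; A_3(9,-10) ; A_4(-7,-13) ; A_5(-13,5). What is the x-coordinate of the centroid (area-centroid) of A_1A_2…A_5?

Apply Gauss's area formula. First the cross-terms c_i = x_i·y_{i+1} − x_{i+1}·y_i:
  -1, 46, -187, -204, 13  ⇒  2A = -333, A = -166.5.
Then Σ (x_i + x_{i+1})·c_i = 3906, so x̄ = 3906 / (6·(-166.5)) = -434/111.

-434/111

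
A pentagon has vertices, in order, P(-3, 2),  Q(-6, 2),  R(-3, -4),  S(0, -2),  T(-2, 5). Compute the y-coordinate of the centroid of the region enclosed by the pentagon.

Apply Gauss's area formula. First the cross-terms c_i = x_i·y_{i+1} − x_{i+1}·y_i:
  6, 30, 6, -4, 11  ⇒  2A = 49, A = 24.5.
Then Σ (y_i + y_{i+1})·c_i = -7, so ȳ = -7 / (6·24.5) = -1/21.

-1/21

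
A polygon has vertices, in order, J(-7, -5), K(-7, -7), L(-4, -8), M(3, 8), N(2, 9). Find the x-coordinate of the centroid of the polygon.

Apply Gauss's area formula. First the cross-terms c_i = x_i·y_{i+1} − x_{i+1}·y_i:
  14, 28, -8, 11, 53  ⇒  2A = 98, A = 49.
Then Σ (x_i + x_{i+1})·c_i = -706, so x̄ = -706 / (6·49) = -353/147.

-353/147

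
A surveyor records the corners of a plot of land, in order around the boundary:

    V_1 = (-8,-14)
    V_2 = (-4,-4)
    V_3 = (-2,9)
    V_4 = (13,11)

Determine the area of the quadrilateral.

150.5

V_1→V_2: (-8)(-4) − (-4)(-14) = -24
V_2→V_3: (-4)(9) − (-2)(-4) = -44
V_3→V_4: (-2)(11) − (13)(9) = -139
V_4→V_1: (13)(-14) − (-8)(11) = -94
Σ = -301
Area = |Σ|/2 = 150.5.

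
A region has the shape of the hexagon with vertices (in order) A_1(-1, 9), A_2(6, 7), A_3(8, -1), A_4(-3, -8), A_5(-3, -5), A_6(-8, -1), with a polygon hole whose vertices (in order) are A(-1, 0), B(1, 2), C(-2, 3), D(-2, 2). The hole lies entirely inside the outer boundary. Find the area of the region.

Outer boundary:
Apply Gauss's area formula: 2A = Σ (x_i·y_{i+1} − x_{i+1}·y_i), indices taken mod 6.
A_1→A_2: (-1)(7) − (6)(9) = -61
A_2→A_3: (6)(-1) − (8)(7) = -62
A_3→A_4: (8)(-8) − (-3)(-1) = -67
A_4→A_5: (-3)(-5) − (-3)(-8) = -9
A_5→A_6: (-3)(-1) − (-8)(-5) = -37
A_6→A_1: (-8)(9) − (-1)(-1) = -73
Σ = -309
Area = |Σ|/2 = 154.5.
Hole:
A→B: (-1)(2) − (1)(0) = -2
B→C: (1)(3) − (-2)(2) = 7
C→D: (-2)(2) − (-2)(3) = 2
D→A: (-2)(0) − (-1)(2) = 2
Σ = 9
Area = |Σ|/2 = 4.5.
Net area = 154.5 − 4.5 = 150.

150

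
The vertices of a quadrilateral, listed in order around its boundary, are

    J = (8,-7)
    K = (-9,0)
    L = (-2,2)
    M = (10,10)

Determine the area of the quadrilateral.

135.5

Apply the shoelace (surveyor's) formula: 2A = Σ (x_i·y_{i+1} − x_{i+1}·y_i), indices taken mod 4.
Σ = (-63) + (-18) + (-40) + (-150) = -271
Area = |Σ|/2 = 135.5.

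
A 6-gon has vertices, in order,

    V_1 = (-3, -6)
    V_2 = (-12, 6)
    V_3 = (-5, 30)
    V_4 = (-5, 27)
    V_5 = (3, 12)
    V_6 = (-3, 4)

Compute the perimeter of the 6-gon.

80

|V_1V_2| = √((-9)² + (12)²) = √225 = 15
|V_2V_3| = √((7)² + (24)²) = √625 = 25
|V_3V_4| = √((0)² + (-3)²) = √9 = 3
|V_4V_5| = √((8)² + (-15)²) = √289 = 17
|V_5V_6| = √((-6)² + (-8)²) = √100 = 10
|V_6V_1| = √((0)² + (-10)²) = √100 = 10
Perimeter = 15 + 25 + 3 + 17 + 10 + 10 = 80.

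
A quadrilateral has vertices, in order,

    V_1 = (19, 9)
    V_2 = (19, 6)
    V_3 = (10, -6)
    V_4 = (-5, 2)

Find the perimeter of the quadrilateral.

60

|V_1V_2| = √((0)² + (-3)²) = √9 = 3
|V_2V_3| = √((-9)² + (-12)²) = √225 = 15
|V_3V_4| = √((-15)² + (8)²) = √289 = 17
|V_4V_1| = √((24)² + (7)²) = √625 = 25
Perimeter = 3 + 15 + 17 + 25 = 60.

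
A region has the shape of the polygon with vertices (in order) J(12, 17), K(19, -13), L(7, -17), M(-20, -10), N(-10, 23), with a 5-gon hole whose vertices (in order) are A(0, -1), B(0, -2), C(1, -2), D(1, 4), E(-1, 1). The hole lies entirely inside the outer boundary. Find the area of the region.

Outer boundary:
J→K: (12)(-13) − (19)(17) = -479
K→L: (19)(-17) − (7)(-13) = -232
L→M: (7)(-10) − (-20)(-17) = -410
M→N: (-20)(23) − (-10)(-10) = -560
N→J: (-10)(17) − (12)(23) = -446
Σ = -2127
Area = |Σ|/2 = 1063.5.
Hole:
Σ = (0) + (2) + (6) + (5) + (1) = 14
Area = |Σ|/2 = 7.
Net area = 1063.5 − 7 = 1056.5.

1056.5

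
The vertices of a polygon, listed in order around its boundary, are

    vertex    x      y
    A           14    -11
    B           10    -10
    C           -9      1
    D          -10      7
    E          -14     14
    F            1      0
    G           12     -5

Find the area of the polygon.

Apply the shoelace (surveyor's) formula: 2A = Σ (x_i·y_{i+1} − x_{i+1}·y_i), indices taken mod 7.
A→B: (14)(-10) − (10)(-11) = -30
B→C: (10)(1) − (-9)(-10) = -80
C→D: (-9)(7) − (-10)(1) = -53
D→E: (-10)(14) − (-14)(7) = -42
E→F: (-14)(0) − (1)(14) = -14
F→G: (1)(-5) − (12)(0) = -5
G→A: (12)(-11) − (14)(-5) = -62
Σ = -286
Area = |Σ|/2 = 143.

143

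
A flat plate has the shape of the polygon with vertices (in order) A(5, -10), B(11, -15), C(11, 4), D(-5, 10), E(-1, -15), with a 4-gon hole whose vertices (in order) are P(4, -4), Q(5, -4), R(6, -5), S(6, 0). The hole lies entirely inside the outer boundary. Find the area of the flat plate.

267.5

Outer boundary:
Apply Gauss's area formula: 2A = Σ (x_i·y_{i+1} − x_{i+1}·y_i), indices taken mod 5.
Σ = (35) + (209) + (130) + (85) + (85) = 544
Area = |Σ|/2 = 272.
Hole:
Cross-terms: 4, -1, 30, -24  ⇒  Σ = 9
Area = |Σ|/2 = 4.5.
Net area = 272 − 4.5 = 267.5.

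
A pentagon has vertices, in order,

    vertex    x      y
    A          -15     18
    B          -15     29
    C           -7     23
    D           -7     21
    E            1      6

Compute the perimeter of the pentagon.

|AB| = √((0)² + (11)²) = √121 = 11
|BC| = √((8)² + (-6)²) = √100 = 10
|CD| = √((0)² + (-2)²) = √4 = 2
|DE| = √((8)² + (-15)²) = √289 = 17
|EA| = √((-16)² + (12)²) = √400 = 20
Perimeter = 11 + 10 + 2 + 17 + 20 = 60.

60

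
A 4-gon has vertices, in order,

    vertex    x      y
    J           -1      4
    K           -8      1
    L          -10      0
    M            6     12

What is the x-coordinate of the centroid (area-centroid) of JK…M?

-67/43

Apply the surveyor's formula. First the cross-terms c_i = x_i·y_{i+1} − x_{i+1}·y_i:
  31, 10, -120, 36  ⇒  2A = -43, A = -21.5.
Then Σ (x_i + x_{i+1})·c_i = 201, so x̄ = 201 / (6·(-21.5)) = -67/43.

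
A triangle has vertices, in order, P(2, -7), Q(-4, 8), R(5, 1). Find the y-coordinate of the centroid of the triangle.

Apply the shoelace formula. First the cross-terms c_i = x_i·y_{i+1} − x_{i+1}·y_i:
  -12, -44, -37  ⇒  2A = -93, A = -46.5.
Then Σ (y_i + y_{i+1})·c_i = -186, so ȳ = -186 / (6·(-46.5)) = 2/3.

2/3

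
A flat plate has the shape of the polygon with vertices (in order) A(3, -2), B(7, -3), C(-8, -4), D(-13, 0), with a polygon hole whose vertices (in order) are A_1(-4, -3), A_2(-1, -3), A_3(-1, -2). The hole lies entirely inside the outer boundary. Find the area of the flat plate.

35

Outer boundary:
Apply the shoelace formula: 2A = Σ (x_i·y_{i+1} − x_{i+1}·y_i), indices taken mod 4.
A→B: (3)(-3) − (7)(-2) = 5
B→C: (7)(-4) − (-8)(-3) = -52
C→D: (-8)(0) − (-13)(-4) = -52
D→A: (-13)(-2) − (3)(0) = 26
Σ = -73
Area = |Σ|/2 = 36.5.
Hole:
Apply the shoelace (surveyor's) formula: 2A = Σ (x_i·y_{i+1} − x_{i+1}·y_i), indices taken mod 3.
Σ = (9) + (-1) + (-5) = 3
Area = |Σ|/2 = 1.5.
Net area = 36.5 − 1.5 = 35.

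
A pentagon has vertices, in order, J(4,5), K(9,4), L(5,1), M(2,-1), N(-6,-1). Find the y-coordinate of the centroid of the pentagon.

404/243

Apply Gauss's area formula. First the cross-terms c_i = x_i·y_{i+1} − x_{i+1}·y_i:
  -29, -11, -7, -8, -26  ⇒  2A = -81, A = -40.5.
Then Σ (y_i + y_{i+1})·c_i = -404, so ȳ = -404 / (6·(-40.5)) = 404/243.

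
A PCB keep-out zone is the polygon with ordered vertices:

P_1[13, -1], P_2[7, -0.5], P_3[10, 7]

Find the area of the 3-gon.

Apply Gauss's area formula: 2A = Σ (x_i·y_{i+1} − x_{i+1}·y_i), indices taken mod 3.
Σ = (0.5) + (54) + (-101) = -46.5
Area = |Σ|/2 = 23.25.

23.25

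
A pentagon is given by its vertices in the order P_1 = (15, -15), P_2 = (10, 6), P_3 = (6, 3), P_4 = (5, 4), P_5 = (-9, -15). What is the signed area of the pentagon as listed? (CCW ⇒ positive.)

282

Cross-terms: 240, -6, 9, -39, 360  ⇒  Σ = 564
Signed area = Σ/2 = 282 (positive ⇒ counter-clockwise traversal).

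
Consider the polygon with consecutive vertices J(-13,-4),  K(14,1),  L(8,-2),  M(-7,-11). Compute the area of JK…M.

105

Apply the shoelace (surveyor's) formula: 2A = Σ (x_i·y_{i+1} − x_{i+1}·y_i), indices taken mod 4.
Σ = (43) + (-36) + (-102) + (-115) = -210
Area = |Σ|/2 = 105.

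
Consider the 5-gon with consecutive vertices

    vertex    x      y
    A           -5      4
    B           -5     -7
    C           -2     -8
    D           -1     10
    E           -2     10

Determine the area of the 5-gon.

52.5

Σ = (55) + (26) + (-28) + (10) + (42) = 105
Area = |Σ|/2 = 52.5.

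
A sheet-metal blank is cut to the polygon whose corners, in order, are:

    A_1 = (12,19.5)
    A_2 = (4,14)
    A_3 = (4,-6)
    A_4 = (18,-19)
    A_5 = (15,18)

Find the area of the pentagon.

Apply the shoelace (surveyor's) formula: 2A = Σ (x_i·y_{i+1} − x_{i+1}·y_i), indices taken mod 5.
Σ = (90) + (-80) + (32) + (609) + (76.5) = 727.5
Area = |Σ|/2 = 363.75.

363.75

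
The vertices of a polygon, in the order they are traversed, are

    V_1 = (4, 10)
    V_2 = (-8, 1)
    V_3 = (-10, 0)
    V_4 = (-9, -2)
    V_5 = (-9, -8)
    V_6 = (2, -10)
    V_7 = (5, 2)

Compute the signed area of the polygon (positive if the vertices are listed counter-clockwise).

185

V_1→V_2: (4)(1) − (-8)(10) = 84
V_2→V_3: (-8)(0) − (-10)(1) = 10
V_3→V_4: (-10)(-2) − (-9)(0) = 20
V_4→V_5: (-9)(-8) − (-9)(-2) = 54
V_5→V_6: (-9)(-10) − (2)(-8) = 106
V_6→V_7: (2)(2) − (5)(-10) = 54
V_7→V_1: (5)(10) − (4)(2) = 42
Σ = 370
Signed area = Σ/2 = 185 (positive ⇒ counter-clockwise traversal).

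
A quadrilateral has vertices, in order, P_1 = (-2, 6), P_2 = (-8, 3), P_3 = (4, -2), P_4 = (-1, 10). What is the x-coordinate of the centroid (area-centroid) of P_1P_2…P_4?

-26/21

Apply the surveyor's formula. First the cross-terms c_i = x_i·y_{i+1} − x_{i+1}·y_i:
  42, 4, 38, 14  ⇒  2A = 98, A = 49.
Then Σ (x_i + x_{i+1})·c_i = -364, so x̄ = -364 / (6·49) = -26/21.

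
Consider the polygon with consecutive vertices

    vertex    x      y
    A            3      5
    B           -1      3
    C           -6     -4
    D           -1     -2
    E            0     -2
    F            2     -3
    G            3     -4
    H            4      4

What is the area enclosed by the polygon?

43.5

Apply the shoelace (surveyor's) formula: 2A = Σ (x_i·y_{i+1} − x_{i+1}·y_i), indices taken mod 8.
Σ = (14) + (22) + (8) + (2) + (4) + (1) + (28) + (8) = 87
Area = |Σ|/2 = 43.5.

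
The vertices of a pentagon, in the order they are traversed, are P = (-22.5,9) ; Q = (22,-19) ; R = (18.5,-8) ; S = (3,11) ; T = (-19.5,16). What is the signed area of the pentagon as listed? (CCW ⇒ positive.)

Apply Gauss's area formula: 2A = Σ (x_i·y_{i+1} − x_{i+1}·y_i), indices taken mod 5.
P→Q: (-22.5)(-19) − (22)(9) = 229.5
Q→R: (22)(-8) − (18.5)(-19) = 175.5
R→S: (18.5)(11) − (3)(-8) = 227.5
S→T: (3)(16) − (-19.5)(11) = 262.5
T→P: (-19.5)(9) − (-22.5)(16) = 184.5
Σ = 1079.5
Signed area = Σ/2 = 539.75 (positive ⇒ counter-clockwise traversal).

539.75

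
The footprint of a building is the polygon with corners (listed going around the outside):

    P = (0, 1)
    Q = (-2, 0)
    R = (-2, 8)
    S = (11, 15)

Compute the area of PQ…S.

60.5

Apply Gauss's area formula: 2A = Σ (x_i·y_{i+1} − x_{i+1}·y_i), indices taken mod 4.
Cross-terms: 2, -16, -118, 11  ⇒  Σ = -121
Area = |Σ|/2 = 60.5.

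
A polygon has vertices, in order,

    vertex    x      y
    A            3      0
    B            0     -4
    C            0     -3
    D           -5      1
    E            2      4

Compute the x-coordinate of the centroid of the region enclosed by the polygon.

-15/61

Apply the surveyor's formula. First the cross-terms c_i = x_i·y_{i+1} − x_{i+1}·y_i:
  -12, 0, -15, -22, -12  ⇒  2A = -61, A = -30.5.
Then Σ (x_i + x_{i+1})·c_i = 45, so x̄ = 45 / (6·(-30.5)) = -15/61.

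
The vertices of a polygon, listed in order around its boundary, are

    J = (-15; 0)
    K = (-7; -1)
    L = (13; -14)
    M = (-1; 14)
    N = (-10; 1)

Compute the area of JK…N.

224

J→K: (-15)(-1) − (-7)(0) = 15
K→L: (-7)(-14) − (13)(-1) = 111
L→M: (13)(14) − (-1)(-14) = 168
M→N: (-1)(1) − (-10)(14) = 139
N→J: (-10)(0) − (-15)(1) = 15
Σ = 448
Area = |Σ|/2 = 224.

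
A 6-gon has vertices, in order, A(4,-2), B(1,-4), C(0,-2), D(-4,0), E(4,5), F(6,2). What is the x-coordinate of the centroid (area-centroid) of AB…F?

Apply Gauss's area formula. First the cross-terms c_i = x_i·y_{i+1} − x_{i+1}·y_i:
  -14, -2, -8, -20, -22, -20  ⇒  2A = -86, A = -43.
Then Σ (x_i + x_{i+1})·c_i = -460, so x̄ = -460 / (6·(-43)) = 230/129.

230/129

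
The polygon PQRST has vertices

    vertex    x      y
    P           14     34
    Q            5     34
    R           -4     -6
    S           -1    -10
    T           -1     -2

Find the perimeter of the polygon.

|PQ| = √((-9)² + (0)²) = √81 = 9
|QR| = √((-9)² + (-40)²) = √1681 = 41
|RS| = √((3)² + (-4)²) = √25 = 5
|ST| = √((0)² + (8)²) = √64 = 8
|TP| = √((15)² + (36)²) = √1521 = 39
Perimeter = 9 + 41 + 5 + 8 + 39 = 102.

102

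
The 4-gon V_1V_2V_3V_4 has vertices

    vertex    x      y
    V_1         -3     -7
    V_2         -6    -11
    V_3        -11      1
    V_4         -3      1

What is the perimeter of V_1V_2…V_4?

34

|V_1V_2| = √((-3)² + (-4)²) = √25 = 5
|V_2V_3| = √((-5)² + (12)²) = √169 = 13
|V_3V_4| = √((8)² + (0)²) = √64 = 8
|V_4V_1| = √((0)² + (-8)²) = √64 = 8
Perimeter = 5 + 13 + 8 + 8 = 34.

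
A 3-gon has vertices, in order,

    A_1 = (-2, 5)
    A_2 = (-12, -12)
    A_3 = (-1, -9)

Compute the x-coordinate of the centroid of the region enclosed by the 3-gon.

-5

Apply the shoelace (surveyor's) formula. First the cross-terms c_i = x_i·y_{i+1} − x_{i+1}·y_i:
  84, 96, -23  ⇒  2A = 157, A = 78.5.
Then Σ (x_i + x_{i+1})·c_i = -2355, so x̄ = -2355 / (6·78.5) = -5.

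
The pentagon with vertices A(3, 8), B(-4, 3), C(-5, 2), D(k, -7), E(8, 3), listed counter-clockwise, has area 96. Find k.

Write out the shoelace sum; only the two edges meeting at D involve k:
2·Area = [((-5)·(-7) − k·2) + (k·3 − 8·(-7))] + 103
       = 1·k + 194 = 192
⇒ k = -2.

-2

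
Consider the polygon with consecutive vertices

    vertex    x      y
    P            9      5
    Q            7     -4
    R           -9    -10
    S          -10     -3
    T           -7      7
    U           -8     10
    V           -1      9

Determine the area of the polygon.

251.5

Apply the surveyor's formula: 2A = Σ (x_i·y_{i+1} − x_{i+1}·y_i), indices taken mod 7.
Σ = (-71) + (-106) + (-73) + (-91) + (-14) + (-62) + (-86) = -503
Area = |Σ|/2 = 251.5.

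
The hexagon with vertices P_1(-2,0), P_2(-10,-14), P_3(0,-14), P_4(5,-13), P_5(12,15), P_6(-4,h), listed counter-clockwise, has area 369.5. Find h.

Write out the shoelace sum; only the two edges meeting at P_6 involve h:
2·Area = [(12·h − (-4)·15) + ((-4)·0 − (-2)·h)] + 469
       = 14·h + 529 = 739
⇒ h = 15.

15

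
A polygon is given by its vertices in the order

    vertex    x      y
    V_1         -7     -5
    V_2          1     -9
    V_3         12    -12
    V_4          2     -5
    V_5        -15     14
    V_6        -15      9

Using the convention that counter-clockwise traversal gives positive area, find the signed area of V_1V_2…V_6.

Σ = (68) + (96) + (-36) + (-47) + (75) + (138) = 294
Signed area = Σ/2 = 147 (positive ⇒ counter-clockwise traversal).

147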